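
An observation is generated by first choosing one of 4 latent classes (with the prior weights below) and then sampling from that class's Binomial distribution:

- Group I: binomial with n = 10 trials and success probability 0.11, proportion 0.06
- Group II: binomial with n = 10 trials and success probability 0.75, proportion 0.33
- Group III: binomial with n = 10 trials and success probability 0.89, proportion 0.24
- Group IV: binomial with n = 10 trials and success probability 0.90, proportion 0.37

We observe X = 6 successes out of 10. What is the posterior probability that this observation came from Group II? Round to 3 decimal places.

Posterior ∝ prior × likelihood, so P(k | x) ∝ π_k f_k(x); normalise over all components.
Binomial probabilities:
  p_I = C(10,6)·0.11^6·0.89^4 = 210·1.77156e-06·0.627422 = 0.000233419
  p_II = C(10,6)·0.75^6·0.25^4 = 210·0.177979·0.00390625 = 0.145998
  p_III = C(10,6)·0.89^6·0.11^4 = 210·0.496981·0.00014641 = 0.0152802
  p_IV = C(10,6)·0.90^6·0.10^4 = 210·0.531441·0.0001 = 0.0111603
Prior × likelihood for each component:
  π_I·p_I = 0.06 × 0.000233419 = 1.40051e-05
  π_II·p_II = 0.33 × 0.145998 = 0.0481793
  π_III·p_III = 0.24 × 0.0152802 = 0.00366726
  π_IV·p_IV = 0.37 × 0.0111603 = 0.0041293
Evidence: 1.40051e-05 + 0.0481793 + 0.00366726 + 0.0041293 = 0.0559899
So the posterior for Group II is 0.0481793 / 0.0559899 ≈ 0.861.

0.861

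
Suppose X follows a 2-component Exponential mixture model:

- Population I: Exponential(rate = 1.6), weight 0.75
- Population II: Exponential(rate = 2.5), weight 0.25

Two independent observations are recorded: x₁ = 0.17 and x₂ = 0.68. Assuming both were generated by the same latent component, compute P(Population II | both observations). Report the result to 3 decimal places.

Posterior ∝ prior × likelihood, so P(k | x) ∝ w_k f_k(x); normalise over all components.
Since both observations come from the same component, the likelihood for component k is f_k(x₁)·f_k(x₂).
  L_I = [1.21897] × [0.539023] = 0.657052
  L_II = [1.63442] × [0.456709] = 0.746456
Prior × likelihood for each component:
  w_I·L_I = 0.75 × 0.657052 = 0.492789
  w_II·L_II = 0.25 × 0.746456 = 0.186614
Normaliser: 0.492789 + 0.186614 = 0.679403
P(Population II | x₁, x₂) = 0.186614 / 0.679403 ≈ 0.275

0.275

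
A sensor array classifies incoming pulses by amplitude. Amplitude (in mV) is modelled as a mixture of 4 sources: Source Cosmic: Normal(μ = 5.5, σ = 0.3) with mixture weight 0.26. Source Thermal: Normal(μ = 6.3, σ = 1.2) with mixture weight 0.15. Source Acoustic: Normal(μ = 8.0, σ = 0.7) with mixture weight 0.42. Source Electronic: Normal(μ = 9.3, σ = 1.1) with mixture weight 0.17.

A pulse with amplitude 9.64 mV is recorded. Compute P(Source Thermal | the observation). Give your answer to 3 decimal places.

0.014

The responsibility of component k is w_k f_k(x) divided by Σ_j w_j f_j(x).
Evaluate each component's likelihood at the observed value:
  L_Cosmic = (1/(0.3·√(2π)))·exp(−(9.64−5.5)²/(2·0.3²)) = 1.329808·exp(-95.22000) = 5.89207e-42
  L_Thermal = (1/(1.2·√(2π)))·exp(−(9.64−6.3)²/(2·1.2²)) = 0.332452·exp(-3.87347) = 0.00691037
  L_Acoustic = (1/(0.7·√(2π)))·exp(−(9.64−8.0)²/(2·0.7²)) = 0.569918·exp(-2.74449) = 0.0366349
  L_Electronic = (1/(1.1·√(2π)))·exp(−(9.64−9.3)²/(2·1.1²)) = 0.362675·exp(-0.04777) = 0.345758
Prior × likelihood for each component:
  w_Cosmic·L_Cosmic = 0.26 × 5.89207e-42 = 1.53194e-42
  w_Thermal·L_Thermal = 0.15 × 0.00691037 = 0.00103656
  w_Acoustic·L_Acoustic = 0.42 × 0.0366349 = 0.0153867
  w_Electronic·L_Electronic = 0.17 × 0.345758 = 0.0587788
Normaliser: 1.53194e-42 + 0.00103656 + 0.0153867 + 0.0587788 = 0.075202
P(Source Thermal | the observation) = 0.00103656 / 0.075202 ≈ 0.014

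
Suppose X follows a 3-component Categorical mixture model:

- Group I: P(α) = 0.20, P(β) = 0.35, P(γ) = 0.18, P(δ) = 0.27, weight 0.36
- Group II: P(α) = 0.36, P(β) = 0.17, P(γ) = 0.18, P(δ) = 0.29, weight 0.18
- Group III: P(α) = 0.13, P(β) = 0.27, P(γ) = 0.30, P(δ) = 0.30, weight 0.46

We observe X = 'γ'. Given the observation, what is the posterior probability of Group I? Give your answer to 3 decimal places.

0.276

Apply Bayes' rule: the posterior for each component is proportional to its prior times its likelihood at x.
Component likelihoods at x = 'γ':
  L_I = 0.18
  L_II = 0.18
  L_III = 0.3
Unnormalised posteriors:
  π_I·L_I = 0.36 × 0.18 = 0.0648
  π_II·L_II = 0.18 × 0.18 = 0.0324
  π_III·L_III = 0.46 × 0.3 = 0.138
Denominator: 0.0648 + 0.0324 + 0.138 = 0.2352
P(Group I | x) = 0.0648 / 0.2352 ≈ 0.276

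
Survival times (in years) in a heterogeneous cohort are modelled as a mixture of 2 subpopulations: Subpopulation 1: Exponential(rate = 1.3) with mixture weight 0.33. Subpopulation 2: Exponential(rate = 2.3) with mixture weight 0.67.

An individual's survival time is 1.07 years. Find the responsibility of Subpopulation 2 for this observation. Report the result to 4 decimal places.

0.5520

By Bayes' theorem, P(k | x) = π_k f_k(x) / Σ_j π_j f_j(x).
Exponential densities:
  L_1 = 1.3·e^(−1.3·1.07) = 1.3·e^(−1.3910) = 0.323474
  L_2 = 2.3·e^(−2.3·1.07) = 2.3·e^(−2.4610) = 0.196304
Unnormalised posteriors:
  π_1·L_1 = 0.33 × 0.323474 = 0.106747
  π_2·L_2 = 0.67 × 0.196304 = 0.131524
Normaliser: 0.106747 + 0.131524 = 0.23827
Responsibility of Subpopulation 2: 0.131524 / 0.23827 ≈ 0.5520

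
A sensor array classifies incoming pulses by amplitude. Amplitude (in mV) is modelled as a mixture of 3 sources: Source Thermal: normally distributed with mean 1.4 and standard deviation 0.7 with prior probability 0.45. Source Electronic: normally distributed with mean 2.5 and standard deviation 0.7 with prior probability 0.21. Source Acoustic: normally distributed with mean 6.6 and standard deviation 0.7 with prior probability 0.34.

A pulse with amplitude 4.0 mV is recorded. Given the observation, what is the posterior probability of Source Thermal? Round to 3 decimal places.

0.021

Apply Bayes' rule: the posterior for each component is proportional to its prior times its likelihood at x.
Evaluate each component's likelihood at the observed value:
  L_Thermal = (1/(0.7·√(2π)))·exp(−(4.0−1.4)²/(2·0.7²)) = 0.569918·exp(-6.89796) = 0.000575528
  L_Electronic = (1/(0.7·√(2π)))·exp(−(4.0−2.5)²/(2·0.7²)) = 0.569918·exp(-2.29592) = 0.057373
  L_Acoustic = (1/(0.7·√(2π)))·exp(−(4.0−6.6)²/(2·0.7²)) = 0.569918·exp(-6.89796) = 0.000575528
Unnormalised posteriors:
  P(Z=Thermal)·L_Thermal = 0.45 × 0.000575528 = 0.000258988
  P(Z=Electronic)·L_Electronic = 0.21 × 0.057373 = 0.0120483
  P(Z=Acoustic)·L_Acoustic = 0.34 × 0.000575528 = 0.00019568
Sum: 0.000258988 + 0.0120483 + 0.00019568 = 0.012503
So the posterior for Source Thermal is 0.000258988 / 0.012503 ≈ 0.021.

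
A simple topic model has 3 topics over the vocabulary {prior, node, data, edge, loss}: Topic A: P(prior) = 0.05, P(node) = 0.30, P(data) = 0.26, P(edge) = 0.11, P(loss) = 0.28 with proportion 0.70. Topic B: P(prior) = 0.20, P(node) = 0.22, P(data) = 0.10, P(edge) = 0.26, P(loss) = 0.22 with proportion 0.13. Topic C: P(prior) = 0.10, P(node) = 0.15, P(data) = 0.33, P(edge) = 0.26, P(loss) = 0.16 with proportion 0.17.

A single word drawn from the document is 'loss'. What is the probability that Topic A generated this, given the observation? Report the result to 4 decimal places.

0.7784

P(component k | x) = P(Z=k)·f_k(x) / marginal(x), where marginal(x) = Σ_j P(Z=j)·f_j(x).
Component likelihoods at x = 'loss':
  f_A = 0.28
  f_B = 0.22
  f_C = 0.16
Unnormalised posteriors:
  P(Z=A)·f_A = 0.70 × 0.28 = 0.196
  P(Z=B)·f_B = 0.13 × 0.22 = 0.0286
  P(Z=C)·f_C = 0.17 × 0.16 = 0.0272
Marginal: 0.196 + 0.0286 + 0.0272 = 0.2518
P(Topic A | the observation) ≈ 0.7784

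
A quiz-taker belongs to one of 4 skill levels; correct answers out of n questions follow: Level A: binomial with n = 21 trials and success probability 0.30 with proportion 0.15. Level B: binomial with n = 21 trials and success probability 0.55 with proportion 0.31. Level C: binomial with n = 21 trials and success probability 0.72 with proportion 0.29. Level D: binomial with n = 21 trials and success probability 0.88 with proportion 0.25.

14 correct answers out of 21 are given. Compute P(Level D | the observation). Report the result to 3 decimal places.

P(component k | x) = P(Z=k)·f_k(x) / marginal(x), where marginal(x) = Σ_j P(Z=j)·f_j(x).
Binomial probabilities:
  f_A = C(21,14)·0.30^14·0.70^7 = 116280·4.78297e-08·0.0823543 = 0.000458025
  f_B = C(21,14)·0.55^14·0.45^7 = 116280·0.000231781·0.00373669 = 0.100709
  f_C = C(21,14)·0.72^14·0.28^7 = 116280·0.0100613·0.000134929 = 0.157858
  f_D = C(21,14)·0.88^14·0.12^7 = 116280·0.167016·3.58318e-07 = 0.00695875
Weight by the priors:
  P(Z=A)·f_A = 0.15 × 0.000458025 = 6.87037e-05
  P(Z=B)·f_B = 0.31 × 0.100709 = 0.0312199
  P(Z=C)·f_C = 0.29 × 0.157858 = 0.0457788
  P(Z=D)·f_D = 0.25 × 0.00695875 = 0.00173969
Sum: 6.87037e-05 + 0.0312199 + 0.0457788 + 0.00173969 = 0.0788071
P(Level D | data) ≈ 0.022

0.022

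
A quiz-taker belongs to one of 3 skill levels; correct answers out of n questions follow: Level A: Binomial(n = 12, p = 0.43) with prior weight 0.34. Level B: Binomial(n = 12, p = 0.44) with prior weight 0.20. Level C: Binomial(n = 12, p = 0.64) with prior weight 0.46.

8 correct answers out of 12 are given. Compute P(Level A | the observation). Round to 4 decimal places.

Apply Bayes' rule: the posterior for each component is proportional to its prior times its likelihood at x.
Component likelihoods at x = 8 correct answers out of 12:
  p_A = C(12,8)·0.43^8·0.57^4 = 495·0.00116882·0.10556 = 0.0610734
  p_B = C(12,8)·0.44^8·0.56^4 = 495·0.00140482·0.098345 = 0.0683878
  p_C = C(12,8)·0.64^8·0.36^4 = 495·0.0281475·0.0167962 = 0.234021
Unnormalised posteriors:
  π_A·p_A = 0.34 × 0.0610734 = 0.020765
  π_B·p_B = 0.20 × 0.0683878 = 0.0136776
  π_C·p_C = 0.46 × 0.234021 = 0.10765
Evidence: 0.020765 + 0.0136776 + 0.10765 = 0.142092
So the posterior for Level A is 0.020765 / 0.142092 ≈ 0.1461.

0.1461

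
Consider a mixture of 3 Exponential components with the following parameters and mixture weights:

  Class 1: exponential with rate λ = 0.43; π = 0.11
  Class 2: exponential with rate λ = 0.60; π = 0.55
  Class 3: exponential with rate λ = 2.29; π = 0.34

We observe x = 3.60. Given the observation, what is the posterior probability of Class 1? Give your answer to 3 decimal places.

The responsibility of component k is w_k f_k(x) divided by Σ_j w_j f_j(x).
Component likelihoods at x = 3.60:
  f_1 = 0.43·e^(−0.43·3.60) = 0.43·e^(−1.5480) = 0.0914493
  f_2 = 0.60·e^(−0.60·3.60) = 0.60·e^(−2.1600) = 0.0691951
  f_3 = 2.29·e^(−2.29·3.60) = 2.29·e^(−8.2440) = 0.000601883
Weight by the priors:
  w_1·f_1 = 0.11 × 0.0914493 = 0.0100594
  w_2·f_2 = 0.55 × 0.0691951 = 0.0380573
  w_3·f_3 = 0.34 × 0.000601883 = 0.00020464
Marginal: 0.0100594 + 0.0380573 + 0.00020464 = 0.0483214
So the posterior for Class 1 is 0.0100594 / 0.0483214 ≈ 0.208.

0.208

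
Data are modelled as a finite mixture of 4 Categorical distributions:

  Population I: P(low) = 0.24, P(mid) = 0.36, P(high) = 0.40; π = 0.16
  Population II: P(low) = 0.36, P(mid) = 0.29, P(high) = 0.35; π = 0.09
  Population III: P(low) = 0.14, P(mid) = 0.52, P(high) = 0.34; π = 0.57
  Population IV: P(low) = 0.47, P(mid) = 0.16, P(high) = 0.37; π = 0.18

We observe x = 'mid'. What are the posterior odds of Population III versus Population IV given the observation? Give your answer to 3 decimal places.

10.292

Only the two components matter; the odds are (π_i f_i(x)) / (π_j f_j(x)).
Evaluate each component's likelihood at the observed value:
  L_I = P(mid | comp) = 0.36
  L_II = P(mid | comp) = 0.29
  L_III = P(mid | comp) = 0.52
  L_IV = P(mid | comp) = 0.16
Posterior odds = (π_III·L_III) / (π_IV·L_IV) = (0.57·0.52) / (0.18·0.16) = 0.2964 / 0.0288 ≈ 10.292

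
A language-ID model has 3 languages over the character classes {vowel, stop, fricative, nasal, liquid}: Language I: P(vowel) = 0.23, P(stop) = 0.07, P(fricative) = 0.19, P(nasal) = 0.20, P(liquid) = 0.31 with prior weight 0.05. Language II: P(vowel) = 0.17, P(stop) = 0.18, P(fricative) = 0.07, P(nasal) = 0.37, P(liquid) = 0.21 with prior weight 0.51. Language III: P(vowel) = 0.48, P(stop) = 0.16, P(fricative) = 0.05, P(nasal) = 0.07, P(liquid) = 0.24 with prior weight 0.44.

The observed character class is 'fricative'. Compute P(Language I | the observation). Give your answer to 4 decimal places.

Posterior ∝ prior × likelihood, so P(k | x) ∝ π_k f_k(x); normalise over all components.
Component likelihoods at x = 'fricative':
  f_I = 0.19
  f_II = 0.07
  f_III = 0.05
Prior × likelihood for each component:
  π_I·f_I = 0.05 × 0.19 = 0.0095
  π_II·f_II = 0.51 × 0.07 = 0.0357
  π_III·f_III = 0.44 × 0.05 = 0.022
Sum: 0.0095 + 0.0357 + 0.022 = 0.0672
P(Language I | 'fricative') ≈ 0.1414

0.1414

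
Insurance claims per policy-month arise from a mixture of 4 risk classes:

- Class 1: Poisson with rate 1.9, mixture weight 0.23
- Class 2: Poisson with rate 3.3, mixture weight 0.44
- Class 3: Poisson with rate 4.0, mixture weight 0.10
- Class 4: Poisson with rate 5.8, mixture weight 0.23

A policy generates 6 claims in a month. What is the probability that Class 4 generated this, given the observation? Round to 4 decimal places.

Posterior ∝ prior × likelihood, so P(k | x) ∝ π_k f_k(x); normalise over all components.
Poisson probabilities:
  f_1 = 0.00977304
  f_2 = 0.0661575
  f_3 = 0.104196
  f_4 = 0.160076
Unnormalised posteriors:
  π_1·f_1 = 0.23 × 0.00977304 = 0.0022478
  π_2·f_2 = 0.44 × 0.0661575 = 0.0291093
  π_3·f_3 = 0.10 × 0.104196 = 0.0104196
  π_4·f_4 = 0.23 × 0.160076 = 0.0368176
Sum: 0.0022478 + 0.0291093 + 0.0104196 + 0.0368176 = 0.0785943
Responsibility of Class 4: 0.0368176 / 0.0785943 ≈ 0.4685

0.4685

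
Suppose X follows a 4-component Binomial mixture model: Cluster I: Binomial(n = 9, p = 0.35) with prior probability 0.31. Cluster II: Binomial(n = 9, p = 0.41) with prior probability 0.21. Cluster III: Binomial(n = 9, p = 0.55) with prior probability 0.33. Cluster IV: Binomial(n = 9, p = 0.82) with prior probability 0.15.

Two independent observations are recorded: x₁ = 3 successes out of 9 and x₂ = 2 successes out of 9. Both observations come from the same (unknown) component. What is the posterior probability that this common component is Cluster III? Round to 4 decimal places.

The responsibility of component k is π_k f_k(x) divided by Σ_j π_j f_j(x).
Since both observations come from the same component, the likelihood for component k is f_k(x₁)·f_k(x₂).
  L_I = [C(9,3)·0.35^3·0.65^6 = 84·0.042875·0.0754189 = 0.271621] × [0.216188] = 0.0587213
  L_II = [C(9,3)·0.41^3·0.59^6 = 84·0.068921·0.0421805 = 0.244198] × [0.150603] = 0.0367771
  L_III = [C(9,3)·0.55^3·0.45^6 = 84·0.166375·0.00830377 = 0.116049] × [0.0406926] = 0.00472235
  L_IV = [C(9,3)·0.82^3·0.18^6 = 84·0.551368·3.40122e-05 = 0.00157527] × [0.000148196] = 2.3345e-07
Unnormalised posteriors:
  π_I·L_I = 0.31 × 0.0587213 = 0.0182036
  π_II·L_II = 0.21 × 0.0367771 = 0.00772319
  π_III·L_III = 0.33 × 0.00472235 = 0.00155837
  π_IV·L_IV = 0.15 × 2.3345e-07 = 3.50175e-08
Marginal: 0.0182036 + 0.00772319 + 0.00155837 + 3.50175e-08 = 0.0274852
So the posterior for Cluster III is 0.00155837 / 0.0274852 ≈ 0.0567.

0.0567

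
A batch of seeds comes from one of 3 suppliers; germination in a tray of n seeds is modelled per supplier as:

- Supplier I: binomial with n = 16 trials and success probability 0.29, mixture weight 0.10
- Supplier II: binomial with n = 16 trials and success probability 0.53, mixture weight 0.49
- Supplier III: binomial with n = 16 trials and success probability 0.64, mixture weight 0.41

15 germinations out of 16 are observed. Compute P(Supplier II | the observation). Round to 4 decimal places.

By Bayes' theorem, P(k | x) = P(Z=k) f_k(x) / Σ_j P(Z=j) f_j(x).
Binomial probabilities:
  L_I = 9.80276e-08
  L_II = 0.000549991
  L_III = 0.00713053
Weight by the priors:
  P(Z=I)·L_I = 0.10 × 9.80276e-08 = 9.80276e-09
  P(Z=II)·L_II = 0.49 × 0.000549991 = 0.000269496
  P(Z=III)·L_III = 0.41 × 0.00713053 = 0.00292352
Evidence: 9.80276e-09 + 0.000269496 + 0.00292352 = 0.00319302
Responsibility of Supplier II: 0.000269496 / 0.00319302 ≈ 0.0844

0.0844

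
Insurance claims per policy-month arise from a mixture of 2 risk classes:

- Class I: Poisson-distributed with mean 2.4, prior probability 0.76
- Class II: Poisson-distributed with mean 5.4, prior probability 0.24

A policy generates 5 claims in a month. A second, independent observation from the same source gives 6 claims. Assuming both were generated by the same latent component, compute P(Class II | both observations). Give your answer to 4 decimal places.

By Bayes' theorem, P(k | x) = π_k f_k(x) / Σ_j π_j f_j(x).
Since both observations come from the same component, the likelihood for component k is f_k(x₁)·f_k(x₂).
  f_I = [e^(−2.4)·2.4^5/5! = 0.0601961] × [0.0240784] = 0.00144943
  f_II = [e^(−5.4)·5.4^5/5! = 0.172821] × [0.155539] = 0.0268805
Prior × likelihood for each component:
  π_I·f_I = 0.76 × 0.00144943 = 0.00110156
  π_II·f_II = 0.24 × 0.0268805 = 0.00645132
Evidence: 0.00110156 + 0.00645132 = 0.00755288
P(Class II | x) = 0.00645132 / 0.00755288 ≈ 0.8542

0.8542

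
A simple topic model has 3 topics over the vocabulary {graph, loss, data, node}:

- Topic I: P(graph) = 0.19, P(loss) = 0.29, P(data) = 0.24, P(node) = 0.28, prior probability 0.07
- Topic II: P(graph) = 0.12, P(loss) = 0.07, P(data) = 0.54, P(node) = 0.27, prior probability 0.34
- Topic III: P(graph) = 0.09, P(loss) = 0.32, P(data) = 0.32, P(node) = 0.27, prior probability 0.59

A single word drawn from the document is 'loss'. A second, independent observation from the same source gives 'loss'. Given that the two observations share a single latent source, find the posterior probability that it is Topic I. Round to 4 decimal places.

0.0866

By Bayes' theorem, P(k | x) = π_k f_k(x) / Σ_j π_j f_j(x).
Since both observations come from the same component, the likelihood for component k is f_k(x₁)·f_k(x₂).
  p_I = [P(loss | comp) = 0.29] × [0.29] = 0.0841
  p_II = [P(loss | comp) = 0.07] × [0.07] = 0.0049
  p_III = [P(loss | comp) = 0.32] × [0.32] = 0.1024
Weight by the priors:
  π_I·p_I = 0.07 × 0.0841 = 0.005887
  π_II·p_II = 0.34 × 0.0049 = 0.001666
  π_III·p_III = 0.59 × 0.1024 = 0.060416
Evidence: 0.005887 + 0.001666 + 0.060416 = 0.067969
Responsibility of Topic I: 0.005887 / 0.067969 ≈ 0.0866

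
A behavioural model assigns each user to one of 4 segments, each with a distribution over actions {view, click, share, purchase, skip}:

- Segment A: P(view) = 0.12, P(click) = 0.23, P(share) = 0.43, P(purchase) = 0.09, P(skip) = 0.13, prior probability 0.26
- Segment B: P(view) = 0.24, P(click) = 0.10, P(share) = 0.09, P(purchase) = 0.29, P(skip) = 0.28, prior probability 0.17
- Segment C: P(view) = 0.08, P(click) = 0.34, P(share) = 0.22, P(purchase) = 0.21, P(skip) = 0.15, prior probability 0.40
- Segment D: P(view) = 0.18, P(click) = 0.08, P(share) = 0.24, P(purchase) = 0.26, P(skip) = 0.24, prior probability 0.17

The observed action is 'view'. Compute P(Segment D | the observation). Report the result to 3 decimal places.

By Bayes' theorem, P(k | x) = P(Z=k) f_k(x) / Σ_j P(Z=j) f_j(x).
Categorical probabilities:
  p_A = P(view | comp) = 0.12
  p_B = P(view | comp) = 0.24
  p_C = P(view | comp) = 0.08
  p_D = P(view | comp) = 0.18
Multiply by the mixture weights:
  P(Z=A)·p_A = 0.26 × 0.12 = 0.0312
  P(Z=B)·p_B = 0.17 × 0.24 = 0.0408
  P(Z=C)·p_C = 0.40 × 0.08 = 0.032
  P(Z=D)·p_D = 0.17 × 0.18 = 0.0306
Denominator: 0.0312 + 0.0408 + 0.032 + 0.0306 = 0.1346
P(Segment D | x) ≈ 0.227

0.227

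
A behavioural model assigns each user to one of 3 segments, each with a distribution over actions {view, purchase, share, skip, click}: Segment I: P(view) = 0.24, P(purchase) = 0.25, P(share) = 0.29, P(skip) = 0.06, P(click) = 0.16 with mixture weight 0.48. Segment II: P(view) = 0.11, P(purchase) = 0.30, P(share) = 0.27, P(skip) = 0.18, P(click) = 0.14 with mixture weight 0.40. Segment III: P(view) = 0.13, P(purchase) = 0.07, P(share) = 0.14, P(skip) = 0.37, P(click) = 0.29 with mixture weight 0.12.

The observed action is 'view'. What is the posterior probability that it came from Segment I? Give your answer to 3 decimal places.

0.659

P(component k | x) = w_k·f_k(x) / marginal(x), where marginal(x) = Σ_j w_j·f_j(x).
Categorical probabilities:
  f_I = 0.24
  f_II = 0.11
  f_III = 0.13
Weight by the priors:
  w_I·f_I = 0.48 × 0.24 = 0.1152
  w_II·f_II = 0.40 × 0.11 = 0.044
  w_III·f_III = 0.12 × 0.13 = 0.0156
Sum: 0.1152 + 0.044 + 0.0156 = 0.1748
Responsibility of Segment I: 0.1152 / 0.1748 ≈ 0.659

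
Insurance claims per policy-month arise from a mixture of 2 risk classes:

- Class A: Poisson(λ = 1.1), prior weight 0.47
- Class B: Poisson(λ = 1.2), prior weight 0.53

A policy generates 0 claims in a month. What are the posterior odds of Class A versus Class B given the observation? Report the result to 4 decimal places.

The posterior odds equal the prior odds times the likelihood ratio: (π_i/π_j)·(f_i(x)/f_j(x)).
Poisson probabilities:
  f_A = e^(−1.1)·1.1^0/0! = 0.332871
  f_B = e^(−1.2)·1.2^0/0! = 0.301194
Posterior odds = (π_A·f_A) / (π_B·f_B) = (0.47·0.332871) / (0.53·0.301194) = 0.156449 / 0.159633 ≈ 0.9801

0.9801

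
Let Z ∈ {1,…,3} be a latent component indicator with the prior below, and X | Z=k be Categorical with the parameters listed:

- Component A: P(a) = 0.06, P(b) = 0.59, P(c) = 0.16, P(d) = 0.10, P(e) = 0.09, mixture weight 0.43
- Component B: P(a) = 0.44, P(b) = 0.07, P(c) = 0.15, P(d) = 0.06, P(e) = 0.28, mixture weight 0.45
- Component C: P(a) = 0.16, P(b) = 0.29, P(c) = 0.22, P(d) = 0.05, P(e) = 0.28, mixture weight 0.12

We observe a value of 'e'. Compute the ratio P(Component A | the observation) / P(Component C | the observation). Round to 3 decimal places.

Posterior odds = (w_i f_i(x)) / (w_j f_j(x)); the normalising sum cancels.
Categorical probabilities:
  p_A = P(e | comp) = 0.09
  p_B = P(e | comp) = 0.28
  p_C = P(e | comp) = 0.28
0.0387 / 0.0336 ≈ 1.152

1.152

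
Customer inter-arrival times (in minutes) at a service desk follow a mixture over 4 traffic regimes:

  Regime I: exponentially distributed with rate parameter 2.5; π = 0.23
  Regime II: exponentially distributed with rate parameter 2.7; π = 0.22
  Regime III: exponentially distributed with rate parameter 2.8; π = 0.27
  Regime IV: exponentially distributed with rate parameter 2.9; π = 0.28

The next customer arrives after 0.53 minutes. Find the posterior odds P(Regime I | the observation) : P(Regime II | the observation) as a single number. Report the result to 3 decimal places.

1.076

Posterior odds = (π_i f_i(x)) / (π_j f_j(x)); the normalising sum cancels.
Evaluate each component's likelihood at the observed value:
  p_I = 2.5·e^(−2.5·0.53) = 2.5·e^(−1.3250) = 0.664507
  p_II = 2.7·e^(−2.7·0.53) = 2.7·e^(−1.4310) = 0.645488
  p_III = 2.8·e^(−2.8·0.53) = 2.8·e^(−1.4840) = 0.634841
  p_IV = 2.9·e^(−2.9·0.53) = 2.9·e^(−1.5370) = 0.623573
Posterior odds = (π_I·p_I) / (π_II·p_II) = (0.23·0.664507) / (0.22·0.645488) = 0.152837 / 0.142007 ≈ 1.076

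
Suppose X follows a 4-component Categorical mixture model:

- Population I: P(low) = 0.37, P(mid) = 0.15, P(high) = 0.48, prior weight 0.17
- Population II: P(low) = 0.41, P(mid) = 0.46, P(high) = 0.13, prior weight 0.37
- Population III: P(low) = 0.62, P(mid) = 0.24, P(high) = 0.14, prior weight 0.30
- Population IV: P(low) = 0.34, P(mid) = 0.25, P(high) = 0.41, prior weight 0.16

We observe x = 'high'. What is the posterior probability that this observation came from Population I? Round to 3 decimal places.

The responsibility of component k is π_k f_k(x) divided by Σ_j π_j f_j(x).
Component likelihoods at x = 'high':
  f_I = 0.48
  f_II = 0.13
  f_III = 0.14
  f_IV = 0.41
Weight by the priors:
  π_I·f_I = 0.17 × 0.48 = 0.0816
  π_II·f_II = 0.37 × 0.13 = 0.0481
  π_III·f_III = 0.30 × 0.14 = 0.042
  π_IV·f_IV = 0.16 × 0.41 = 0.0656
Marginal: 0.0816 + 0.0481 + 0.042 + 0.0656 = 0.2373
P(Population I | 'high') = 0.0816 / 0.2373 ≈ 0.344

0.344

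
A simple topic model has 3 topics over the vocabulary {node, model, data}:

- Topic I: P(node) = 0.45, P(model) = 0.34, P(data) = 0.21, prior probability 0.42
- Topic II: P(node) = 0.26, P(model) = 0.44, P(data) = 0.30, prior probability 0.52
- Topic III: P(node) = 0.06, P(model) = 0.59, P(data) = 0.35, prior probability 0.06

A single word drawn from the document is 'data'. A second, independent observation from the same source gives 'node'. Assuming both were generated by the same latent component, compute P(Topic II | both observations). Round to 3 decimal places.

Posterior ∝ prior × likelihood, so P(k | x) ∝ P(Z=k) f_k(x); normalise over all components.
Since both observations come from the same component, the likelihood for component k is f_k(x₁)·f_k(x₂).
  L_I = [0.21] × [0.45] = 0.0945
  L_II = [0.3] × [0.26] = 0.078
  L_III = [0.35] × [0.06] = 0.021
Prior × likelihood for each component:
  P(Z=I)·L_I = 0.42 × 0.0945 = 0.03969
  P(Z=II)·L_II = 0.52 × 0.078 = 0.04056
  P(Z=III)·L_III = 0.06 × 0.021 = 0.00126
Sum: 0.03969 + 0.04056 + 0.00126 = 0.08151
So the posterior for Topic II is 0.04056 / 0.08151 ≈ 0.498.

0.498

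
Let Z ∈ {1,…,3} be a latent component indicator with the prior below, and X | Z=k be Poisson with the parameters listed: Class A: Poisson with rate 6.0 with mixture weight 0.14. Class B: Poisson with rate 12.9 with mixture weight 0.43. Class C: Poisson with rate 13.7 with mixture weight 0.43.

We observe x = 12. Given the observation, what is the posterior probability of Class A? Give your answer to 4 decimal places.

0.0169

P(component k | x) = π_k·f_k(x) / marginal(x), where marginal(x) = Σ_j π_j·f_j(x).
Evaluate each component's likelihood at the observed value:
  p_A = e^(−6.0)·6.0^12/12! = 0.0112645
  p_B = e^(−12.9)·12.9^12/12! = 0.110749
  p_C = e^(−13.7)·13.7^12/12! = 0.102441
Weight by the priors:
  π_A·p_A = 0.14 × 0.0112645 = 0.00157703
  π_B·p_B = 0.43 × 0.110749 = 0.0476222
  π_C·p_C = 0.43 × 0.102441 = 0.0440498
Sum: 0.00157703 + 0.0476222 + 0.0440498 = 0.093249
So the posterior for Class A is 0.00157703 / 0.093249 ≈ 0.0169.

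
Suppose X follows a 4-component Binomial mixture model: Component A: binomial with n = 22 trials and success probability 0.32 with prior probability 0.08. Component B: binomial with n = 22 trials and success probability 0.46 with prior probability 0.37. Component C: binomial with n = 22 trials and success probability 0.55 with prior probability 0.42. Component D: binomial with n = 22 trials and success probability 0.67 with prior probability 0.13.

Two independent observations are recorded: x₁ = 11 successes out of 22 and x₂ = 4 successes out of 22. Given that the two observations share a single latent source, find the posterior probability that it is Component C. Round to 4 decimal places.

By Bayes' theorem, P(k | x) = P(Z=k) f_k(x) / Σ_j P(Z=j) f_j(x).
Since both observations come from the same component, the likelihood for component k is f_k(x₁)·f_k(x₂).
  f_A = [C(22,11)·0.32^11·0.68^11 = 705432·3.60288e-06·0.0143747 = 0.0365345] × [0.0741267] = 0.00270818
  f_B = [C(22,11)·0.46^11·0.54^11 = 705432·0.000195135·0.0011385 = 0.156719] × [0.00499268] = 0.000782449
  f_C = [C(22,11)·0.55^11·0.45^11 = 705432·0.00139312·0.000153228 = 0.150585] × [0.000383257] = 5.77129e-05
  f_D = [C(22,11)·0.67^11·0.33^11 = 705432·0.012213·5.05421e-06 = 0.0435443] × [3.17515e-06] = 1.3826e-07
Weight by the priors:
  P(Z=A)·f_A = 0.08 × 0.00270818 = 0.000216654
  P(Z=B)·f_B = 0.37 × 0.000782449 = 0.000289506
  P(Z=C)·f_C = 0.42 × 5.77129e-05 = 2.42394e-05
  P(Z=D)·f_D = 0.13 × 1.3826e-07 = 1.79738e-08
Denominator: 0.000216654 + 0.000289506 + 2.42394e-05 + 1.79738e-08 = 0.000530418
P(Component C | x₁,x₂) = 2.42394e-05 / 0.000530418 ≈ 0.0457

0.0457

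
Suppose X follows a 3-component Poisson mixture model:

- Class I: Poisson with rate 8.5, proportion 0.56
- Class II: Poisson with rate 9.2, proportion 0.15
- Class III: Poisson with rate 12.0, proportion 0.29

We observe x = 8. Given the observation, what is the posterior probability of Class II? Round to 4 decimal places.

0.1673

P(component k | x) = π_k·f_k(x) / marginal(x), where marginal(x) = Σ_j π_j·f_j(x).
Poisson probabilities:
  L_I = e^(−8.5)·8.5^8/8! = 0.137508
  L_II = e^(−9.2)·9.2^8/8! = 0.128609
  L_III = e^(−12.0)·12.0^8/8! = 0.0655233
Unnormalised posteriors:
  π_I·L_I = 0.56 × 0.137508 = 0.0770044
  π_II·L_II = 0.15 × 0.128609 = 0.0192914
  π_III·L_III = 0.29 × 0.0655233 = 0.0190018
Sum: 0.0770044 + 0.0192914 + 0.0190018 = 0.115298
P(Class II | the observation) = 0.0192914 / 0.115298 ≈ 0.1673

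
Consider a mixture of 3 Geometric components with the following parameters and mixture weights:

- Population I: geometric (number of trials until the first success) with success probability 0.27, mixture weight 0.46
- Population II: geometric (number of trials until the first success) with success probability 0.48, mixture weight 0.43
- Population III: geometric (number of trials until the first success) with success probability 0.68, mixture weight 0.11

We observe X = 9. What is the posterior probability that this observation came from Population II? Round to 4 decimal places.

By Bayes' theorem, P(k | x) = π_k f_k(x) / Σ_j π_j f_j(x).
Component likelihoods at x = 9:
  p_I = 0.0217744
  p_II = 0.00256607
  p_III = 7.47668e-05
Weight by the priors:
  π_I·p_I = 0.46 × 0.0217744 = 0.0100162
  π_II·p_II = 0.43 × 0.00256607 = 0.00110341
  π_III·p_III = 0.11 × 7.47668e-05 = 8.22435e-06
Normaliser: 0.0100162 + 0.00110341 + 8.22435e-06 = 0.0111279
Responsibility of Population II: 0.00110341 / 0.0111279 ≈ 0.0992

0.0992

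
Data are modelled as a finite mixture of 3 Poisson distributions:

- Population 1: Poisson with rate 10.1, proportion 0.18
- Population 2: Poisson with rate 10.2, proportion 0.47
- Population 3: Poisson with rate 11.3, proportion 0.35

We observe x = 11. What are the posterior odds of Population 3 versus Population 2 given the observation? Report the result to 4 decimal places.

Since P(k|x) ∝ π_k f_k(x), the posterior odds are π_i f_i(x) / (π_j f_j(x)).
Poisson probabilities:
  f_1 = e^(−10.1)·10.1^11/11! = 0.114817
  f_2 = e^(−10.2)·10.2^11/11! = 0.115782
  f_3 = e^(−11.3)·11.3^11/11! = 0.118899
Posterior odds = (π_3·f_3) / (π_2·f_2) = (0.35·0.118899) / (0.47·0.115782) = 0.0416148 / 0.0544177 ≈ 0.7647

0.7647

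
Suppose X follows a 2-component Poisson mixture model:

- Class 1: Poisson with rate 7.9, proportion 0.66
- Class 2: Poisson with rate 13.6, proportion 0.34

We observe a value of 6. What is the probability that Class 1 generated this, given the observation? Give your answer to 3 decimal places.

0.957

Apply Bayes' rule: the posterior for each component is proportional to its prior times its likelihood at x.
Evaluate each component's likelihood at the observed value:
  L_1 = e^(−7.9)·7.9^6/6! = 0.125171
  L_2 = e^(−13.6)·13.6^6/6! = 0.0109017
Multiply by the mixture weights:
  P(Z=1)·L_1 = 0.66 × 0.125171 = 0.0826128
  P(Z=2)·L_2 = 0.34 × 0.0109017 = 0.00370659
Evidence: 0.0826128 + 0.00370659 = 0.0863194
P(Class 1 | x) = 0.0826128 / 0.0863194 ≈ 0.957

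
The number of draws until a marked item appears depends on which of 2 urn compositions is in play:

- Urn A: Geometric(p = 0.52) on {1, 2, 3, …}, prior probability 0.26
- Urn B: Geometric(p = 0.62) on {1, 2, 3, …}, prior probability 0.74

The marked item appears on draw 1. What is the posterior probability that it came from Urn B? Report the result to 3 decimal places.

Posterior ∝ prior × likelihood, so P(k | x) ∝ w_k f_k(x); normalise over all components.
Geometric probabilities:
  L_A = 0.52·(1−0.52)^0 = 0.52·1 = 0.52
  L_B = 0.62·(1−0.62)^0 = 0.62·1 = 0.62
Multiply by the mixture weights:
  w_A·L_A = 0.26 × 0.52 = 0.1352
  w_B·L_B = 0.74 × 0.62 = 0.4588
Marginal: 0.1352 + 0.4588 = 0.594
P(Urn B | x) ≈ 0.772

0.772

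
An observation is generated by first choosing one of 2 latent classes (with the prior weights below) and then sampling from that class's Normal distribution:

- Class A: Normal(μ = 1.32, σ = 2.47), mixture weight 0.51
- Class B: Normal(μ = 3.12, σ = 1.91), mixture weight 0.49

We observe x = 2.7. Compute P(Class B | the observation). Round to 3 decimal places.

0.586

P(component k | x) = w_k·f_k(x) / marginal(x), where marginal(x) = Σ_j w_j·f_j(x).
Component likelihoods at x = 2.7:
  f_A = (1/(2.47·√(2π)))·exp(−(2.7−1.32)²/(2·2.47²)) = 0.161515·exp(-0.15608) = 0.138175
  f_B = (1/(1.91·√(2π)))·exp(−(2.7−3.12)²/(2·1.91²)) = 0.208870·exp(-0.02418) = 0.203881
Unnormalised posteriors:
  w_A·f_A = 0.51 × 0.138175 = 0.0704694
  w_B·f_B = 0.49 × 0.203881 = 0.0999017
Evidence: 0.0704694 + 0.0999017 = 0.170371
P(Class B | 2.7) ≈ 0.586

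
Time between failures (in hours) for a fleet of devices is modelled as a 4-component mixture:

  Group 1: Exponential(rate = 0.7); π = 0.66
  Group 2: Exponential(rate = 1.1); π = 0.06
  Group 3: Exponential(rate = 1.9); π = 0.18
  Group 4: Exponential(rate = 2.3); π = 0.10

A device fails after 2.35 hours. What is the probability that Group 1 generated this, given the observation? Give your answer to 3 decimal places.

By Bayes' theorem, P(k | x) = P(Z=k) f_k(x) / Σ_j P(Z=j) f_j(x).
Component likelihoods at x = 2.35 hours:
  L_1 = 0.7·e^(−0.7·2.35) = 0.7·e^(−1.6450) = 0.135109
  L_2 = 1.1·e^(−1.1·2.35) = 1.1·e^(−2.5850) = 0.0829357
  L_3 = 1.9·e^(−1.9·2.35) = 1.9·e^(−4.4650) = 0.0218589
  L_4 = 2.3·e^(−2.3·2.35) = 2.3·e^(−5.4050) = 0.0103363
Prior × likelihood for each component:
  P(Z=1)·L_1 = 0.66 × 0.135109 = 0.0891718
  P(Z=2)·L_2 = 0.06 × 0.0829357 = 0.00497614
  P(Z=3)·L_3 = 0.18 × 0.0218589 = 0.00393461
  P(Z=4)·L_4 = 0.10 × 0.0103363 = 0.00103363
Marginal: 0.0891718 + 0.00497614 + 0.00393461 + 0.00103363 = 0.0991162
P(Group 1 | 2.35 hours) ≈ 0.900

0.900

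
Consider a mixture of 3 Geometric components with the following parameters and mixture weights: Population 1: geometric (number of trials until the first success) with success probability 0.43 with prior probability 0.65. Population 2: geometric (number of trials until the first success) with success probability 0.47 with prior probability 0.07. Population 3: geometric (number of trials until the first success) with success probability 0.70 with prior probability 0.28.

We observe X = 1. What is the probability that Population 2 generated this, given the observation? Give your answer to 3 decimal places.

Posterior ∝ prior × likelihood, so P(k | x) ∝ π_k f_k(x); normalise over all components.
Geometric probabilities:
  L_1 = 0.43·(1−0.43)^0 = 0.43·1 = 0.43
  L_2 = 0.47·(1−0.47)^0 = 0.47·1 = 0.47
  L_3 = 0.70·(1−0.70)^0 = 0.70·1 = 0.7
Unnormalised posteriors:
  π_1·L_1 = 0.65 × 0.43 = 0.2795
  π_2·L_2 = 0.07 × 0.47 = 0.0329
  π_3·L_3 = 0.28 × 0.7 = 0.196
Marginal: 0.2795 + 0.0329 + 0.196 = 0.5084
P(Population 2 | x) = 0.0329 / 0.5084 ≈ 0.065

0.065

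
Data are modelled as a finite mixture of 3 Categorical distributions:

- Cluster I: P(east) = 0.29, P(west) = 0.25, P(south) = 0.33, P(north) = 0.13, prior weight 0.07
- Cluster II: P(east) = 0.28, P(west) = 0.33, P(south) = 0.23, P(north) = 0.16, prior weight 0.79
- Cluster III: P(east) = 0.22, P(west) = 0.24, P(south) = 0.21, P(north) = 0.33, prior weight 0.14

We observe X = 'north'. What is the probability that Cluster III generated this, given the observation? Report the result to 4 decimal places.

0.2543

Apply Bayes' rule: the posterior for each component is proportional to its prior times its likelihood at x.
Categorical probabilities:
  p_I = 0.13
  p_II = 0.16
  p_III = 0.33
Prior × likelihood for each component:
  P(Z=I)·p_I = 0.07 × 0.13 = 0.0091
  P(Z=II)·p_II = 0.79 × 0.16 = 0.1264
  P(Z=III)·p_III = 0.14 × 0.33 = 0.0462
Sum: 0.0091 + 0.1264 + 0.0462 = 0.1817
So the posterior for Cluster III is 0.0462 / 0.1817 ≈ 0.2543.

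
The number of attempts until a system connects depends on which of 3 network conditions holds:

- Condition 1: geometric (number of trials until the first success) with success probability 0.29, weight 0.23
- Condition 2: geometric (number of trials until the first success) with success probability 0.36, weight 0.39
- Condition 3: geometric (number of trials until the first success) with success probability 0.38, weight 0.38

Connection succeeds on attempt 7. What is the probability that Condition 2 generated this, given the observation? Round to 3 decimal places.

0.366

By Bayes' theorem, P(k | x) = π_k f_k(x) / Σ_j π_j f_j(x).
Evaluate each component's likelihood at the observed value:
  p_1 = 0.29·(1−0.29)^6 = 0.29·0.1281 = 0.0371491
  p_2 = 0.36·(1−0.36)^6 = 0.36·0.0687195 = 0.024739
  p_3 = 0.38·(1−0.38)^6 = 0.38·0.0568002 = 0.0215841
Multiply by the mixture weights:
  π_1·p_1 = 0.23 × 0.0371491 = 0.00854429
  π_2·p_2 = 0.39 × 0.024739 = 0.00964821
  π_3·p_3 = 0.38 × 0.0215841 = 0.00820195
Evidence: 0.00854429 + 0.00964821 + 0.00820195 = 0.0263945
So the posterior for Condition 2 is 0.00964821 / 0.0263945 ≈ 0.366.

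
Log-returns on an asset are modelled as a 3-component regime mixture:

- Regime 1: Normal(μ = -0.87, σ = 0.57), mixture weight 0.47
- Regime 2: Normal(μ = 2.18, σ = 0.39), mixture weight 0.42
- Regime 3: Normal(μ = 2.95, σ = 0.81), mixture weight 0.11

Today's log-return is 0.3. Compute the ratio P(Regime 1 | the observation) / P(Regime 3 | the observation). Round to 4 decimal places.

Only the two components matter; the odds are (π_i f_i(x)) / (π_j f_j(x)).
Normal densities:
  L_1 = 0.0851392
  L_2 = 9.20281e-06
  L_3 = 0.00233459
Odds = (0.47/0.11) × (0.0851392/0.00233459) = 4.27273 × 36.4685 ≈ 155.8200

155.8200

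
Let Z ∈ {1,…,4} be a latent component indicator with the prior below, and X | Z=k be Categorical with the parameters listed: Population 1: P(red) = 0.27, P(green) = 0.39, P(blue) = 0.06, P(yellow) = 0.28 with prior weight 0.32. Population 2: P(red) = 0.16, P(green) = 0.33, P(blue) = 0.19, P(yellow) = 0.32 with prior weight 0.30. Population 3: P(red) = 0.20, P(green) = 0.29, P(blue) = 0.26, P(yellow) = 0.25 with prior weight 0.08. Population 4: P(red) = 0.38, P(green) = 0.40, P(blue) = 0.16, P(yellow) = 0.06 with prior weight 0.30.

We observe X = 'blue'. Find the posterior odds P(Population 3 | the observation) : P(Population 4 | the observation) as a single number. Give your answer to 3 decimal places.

Posterior odds = (w_i f_i(x)) / (w_j f_j(x)); the normalising sum cancels.
Categorical probabilities:
  p_1 = P(blue | comp) = 0.06
  p_2 = P(blue | comp) = 0.19
  p_3 = P(blue | comp) = 0.26
  p_4 = P(blue | comp) = 0.16
0.0208 / 0.048 ≈ 0.433

0.433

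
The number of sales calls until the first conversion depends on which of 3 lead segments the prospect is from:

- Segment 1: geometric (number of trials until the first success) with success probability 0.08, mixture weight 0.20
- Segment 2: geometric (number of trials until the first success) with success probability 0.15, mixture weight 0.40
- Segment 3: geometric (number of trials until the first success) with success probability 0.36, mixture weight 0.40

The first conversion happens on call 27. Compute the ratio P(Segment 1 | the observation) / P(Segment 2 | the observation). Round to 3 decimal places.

2.087

The posterior odds equal the prior odds times the likelihood ratio: (π_i/π_j)·(f_i(x)/f_j(x)).
Geometric probabilities:
  f_1 = 0.08·(1−0.08)^26 = 0.08·0.114415 = 0.00915321
  f_2 = 0.15·(1−0.15)^26 = 0.15·0.0146181 = 0.00219272
  f_3 = 0.36·(1−0.36)^26 = 0.36·9.13439e-06 = 3.28838e-06
Odds = (0.20/0.40) × (0.00915321/0.00219272) = 0.5 × 4.17436 ≈ 2.087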